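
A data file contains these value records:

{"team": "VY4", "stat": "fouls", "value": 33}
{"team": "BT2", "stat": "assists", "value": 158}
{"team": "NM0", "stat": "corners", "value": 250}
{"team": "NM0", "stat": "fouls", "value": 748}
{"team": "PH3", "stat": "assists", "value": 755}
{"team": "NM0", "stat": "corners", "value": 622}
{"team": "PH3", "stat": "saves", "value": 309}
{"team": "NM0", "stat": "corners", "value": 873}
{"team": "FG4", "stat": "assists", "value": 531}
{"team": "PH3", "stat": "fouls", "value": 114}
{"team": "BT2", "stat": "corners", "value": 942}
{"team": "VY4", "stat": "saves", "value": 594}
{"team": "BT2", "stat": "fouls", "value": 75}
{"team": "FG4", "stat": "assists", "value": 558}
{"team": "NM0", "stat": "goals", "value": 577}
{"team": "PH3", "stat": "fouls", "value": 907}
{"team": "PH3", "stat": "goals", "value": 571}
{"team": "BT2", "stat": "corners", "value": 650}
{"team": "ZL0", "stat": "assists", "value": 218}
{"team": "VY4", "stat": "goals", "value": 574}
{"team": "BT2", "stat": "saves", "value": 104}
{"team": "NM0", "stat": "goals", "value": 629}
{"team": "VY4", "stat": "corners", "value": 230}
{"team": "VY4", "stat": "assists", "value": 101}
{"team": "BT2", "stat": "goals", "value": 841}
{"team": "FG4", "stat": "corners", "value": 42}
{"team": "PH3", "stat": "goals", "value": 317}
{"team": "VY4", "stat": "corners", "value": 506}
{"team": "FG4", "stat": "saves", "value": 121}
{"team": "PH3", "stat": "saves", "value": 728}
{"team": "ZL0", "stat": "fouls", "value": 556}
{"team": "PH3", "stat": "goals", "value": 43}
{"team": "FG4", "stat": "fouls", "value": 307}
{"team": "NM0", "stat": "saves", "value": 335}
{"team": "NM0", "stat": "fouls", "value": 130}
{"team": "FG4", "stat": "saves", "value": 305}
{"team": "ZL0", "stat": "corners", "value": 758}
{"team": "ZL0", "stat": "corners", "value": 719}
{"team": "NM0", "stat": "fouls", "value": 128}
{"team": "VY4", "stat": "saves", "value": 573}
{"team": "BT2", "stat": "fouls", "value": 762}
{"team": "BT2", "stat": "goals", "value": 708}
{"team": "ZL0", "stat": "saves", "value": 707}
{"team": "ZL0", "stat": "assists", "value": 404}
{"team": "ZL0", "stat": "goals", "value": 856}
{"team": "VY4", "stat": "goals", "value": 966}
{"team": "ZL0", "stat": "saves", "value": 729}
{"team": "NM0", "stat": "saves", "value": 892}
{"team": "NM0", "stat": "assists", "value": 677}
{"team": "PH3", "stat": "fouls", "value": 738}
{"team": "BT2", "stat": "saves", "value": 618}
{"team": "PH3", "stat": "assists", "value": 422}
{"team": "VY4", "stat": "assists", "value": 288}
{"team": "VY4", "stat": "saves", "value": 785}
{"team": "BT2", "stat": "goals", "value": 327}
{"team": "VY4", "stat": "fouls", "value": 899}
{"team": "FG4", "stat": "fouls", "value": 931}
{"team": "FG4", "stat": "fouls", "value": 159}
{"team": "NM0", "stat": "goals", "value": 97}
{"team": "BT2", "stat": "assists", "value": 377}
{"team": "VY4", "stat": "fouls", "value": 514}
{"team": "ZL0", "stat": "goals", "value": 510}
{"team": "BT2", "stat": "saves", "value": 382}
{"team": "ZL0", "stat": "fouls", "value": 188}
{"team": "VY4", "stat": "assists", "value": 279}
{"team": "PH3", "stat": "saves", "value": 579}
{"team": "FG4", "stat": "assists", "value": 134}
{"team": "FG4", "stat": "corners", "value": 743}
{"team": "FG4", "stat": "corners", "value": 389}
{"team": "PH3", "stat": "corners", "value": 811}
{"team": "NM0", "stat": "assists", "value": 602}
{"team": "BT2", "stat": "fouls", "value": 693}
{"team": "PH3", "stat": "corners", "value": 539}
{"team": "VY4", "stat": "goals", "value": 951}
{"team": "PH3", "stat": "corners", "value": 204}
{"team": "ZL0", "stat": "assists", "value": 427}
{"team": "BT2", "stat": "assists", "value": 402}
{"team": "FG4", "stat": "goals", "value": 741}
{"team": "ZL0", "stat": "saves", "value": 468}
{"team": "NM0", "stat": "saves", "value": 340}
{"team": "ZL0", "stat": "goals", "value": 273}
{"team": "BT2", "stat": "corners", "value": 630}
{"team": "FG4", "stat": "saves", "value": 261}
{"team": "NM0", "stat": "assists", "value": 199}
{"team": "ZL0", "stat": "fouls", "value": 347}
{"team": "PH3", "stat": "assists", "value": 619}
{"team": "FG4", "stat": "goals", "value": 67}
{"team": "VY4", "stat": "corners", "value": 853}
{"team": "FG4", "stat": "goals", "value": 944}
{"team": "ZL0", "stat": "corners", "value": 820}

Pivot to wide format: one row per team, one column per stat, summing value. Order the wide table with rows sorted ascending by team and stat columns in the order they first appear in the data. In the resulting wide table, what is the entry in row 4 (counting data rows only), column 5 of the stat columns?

931

With rows sorted ascending by team, row 4 is team=PH3. stat columns in first-appearance order: fouls, assists, corners, saves, goals; column 5 is goals.
Long rows with team=PH3, stat=goals: 571 + 317 + 43 = 931.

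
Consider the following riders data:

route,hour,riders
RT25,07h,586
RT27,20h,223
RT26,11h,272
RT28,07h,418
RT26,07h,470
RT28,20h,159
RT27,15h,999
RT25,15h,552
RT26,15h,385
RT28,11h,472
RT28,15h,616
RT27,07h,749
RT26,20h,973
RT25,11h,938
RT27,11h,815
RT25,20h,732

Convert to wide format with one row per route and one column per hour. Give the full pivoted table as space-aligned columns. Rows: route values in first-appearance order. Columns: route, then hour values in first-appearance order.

Columns: route plus the 4 distinct hour values (07h, 20h, 11h, 15h).
For example, row RT25 column 07h takes riders=586 from the long row (RT25, 07h).

route  07h  20h  11h  15h
RT25   586  732  938  552
RT27   749  223  815  999
RT26   470  973  272  385
RT28   418  159  472  616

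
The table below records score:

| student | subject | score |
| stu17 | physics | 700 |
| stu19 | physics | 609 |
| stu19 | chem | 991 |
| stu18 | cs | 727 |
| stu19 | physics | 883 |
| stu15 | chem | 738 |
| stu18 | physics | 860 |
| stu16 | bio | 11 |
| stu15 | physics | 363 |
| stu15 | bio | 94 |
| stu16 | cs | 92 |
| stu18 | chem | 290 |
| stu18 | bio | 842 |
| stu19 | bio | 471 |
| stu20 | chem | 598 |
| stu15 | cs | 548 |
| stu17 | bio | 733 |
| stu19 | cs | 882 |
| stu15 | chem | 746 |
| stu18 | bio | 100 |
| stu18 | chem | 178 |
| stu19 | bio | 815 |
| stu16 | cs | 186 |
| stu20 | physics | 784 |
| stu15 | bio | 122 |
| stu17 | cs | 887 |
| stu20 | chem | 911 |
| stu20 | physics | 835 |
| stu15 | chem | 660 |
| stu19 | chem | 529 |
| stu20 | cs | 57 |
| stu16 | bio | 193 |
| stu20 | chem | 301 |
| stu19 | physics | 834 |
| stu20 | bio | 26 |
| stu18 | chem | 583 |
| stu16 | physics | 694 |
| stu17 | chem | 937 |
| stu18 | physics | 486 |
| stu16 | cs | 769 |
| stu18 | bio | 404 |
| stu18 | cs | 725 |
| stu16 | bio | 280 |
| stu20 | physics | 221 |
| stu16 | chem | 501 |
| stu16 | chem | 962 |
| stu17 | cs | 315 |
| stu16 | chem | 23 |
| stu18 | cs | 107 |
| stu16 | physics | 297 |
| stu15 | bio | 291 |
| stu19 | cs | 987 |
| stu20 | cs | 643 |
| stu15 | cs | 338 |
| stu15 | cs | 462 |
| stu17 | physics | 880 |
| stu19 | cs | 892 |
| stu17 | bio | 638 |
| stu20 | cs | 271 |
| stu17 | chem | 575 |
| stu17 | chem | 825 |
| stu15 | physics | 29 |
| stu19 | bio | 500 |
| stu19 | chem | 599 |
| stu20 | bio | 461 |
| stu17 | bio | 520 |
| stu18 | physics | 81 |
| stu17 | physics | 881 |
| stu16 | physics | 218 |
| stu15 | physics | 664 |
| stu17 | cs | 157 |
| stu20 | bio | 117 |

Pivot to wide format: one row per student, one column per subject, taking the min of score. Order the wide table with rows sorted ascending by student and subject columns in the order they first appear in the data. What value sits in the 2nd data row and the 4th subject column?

With rows sorted ascending by student, row 2 is student=stu16. subject columns in first-appearance order: physics, chem, cs, bio; column 4 is bio.
Long rows with student=stu16, subject=bio: min(11, 193, 280) = 11.

11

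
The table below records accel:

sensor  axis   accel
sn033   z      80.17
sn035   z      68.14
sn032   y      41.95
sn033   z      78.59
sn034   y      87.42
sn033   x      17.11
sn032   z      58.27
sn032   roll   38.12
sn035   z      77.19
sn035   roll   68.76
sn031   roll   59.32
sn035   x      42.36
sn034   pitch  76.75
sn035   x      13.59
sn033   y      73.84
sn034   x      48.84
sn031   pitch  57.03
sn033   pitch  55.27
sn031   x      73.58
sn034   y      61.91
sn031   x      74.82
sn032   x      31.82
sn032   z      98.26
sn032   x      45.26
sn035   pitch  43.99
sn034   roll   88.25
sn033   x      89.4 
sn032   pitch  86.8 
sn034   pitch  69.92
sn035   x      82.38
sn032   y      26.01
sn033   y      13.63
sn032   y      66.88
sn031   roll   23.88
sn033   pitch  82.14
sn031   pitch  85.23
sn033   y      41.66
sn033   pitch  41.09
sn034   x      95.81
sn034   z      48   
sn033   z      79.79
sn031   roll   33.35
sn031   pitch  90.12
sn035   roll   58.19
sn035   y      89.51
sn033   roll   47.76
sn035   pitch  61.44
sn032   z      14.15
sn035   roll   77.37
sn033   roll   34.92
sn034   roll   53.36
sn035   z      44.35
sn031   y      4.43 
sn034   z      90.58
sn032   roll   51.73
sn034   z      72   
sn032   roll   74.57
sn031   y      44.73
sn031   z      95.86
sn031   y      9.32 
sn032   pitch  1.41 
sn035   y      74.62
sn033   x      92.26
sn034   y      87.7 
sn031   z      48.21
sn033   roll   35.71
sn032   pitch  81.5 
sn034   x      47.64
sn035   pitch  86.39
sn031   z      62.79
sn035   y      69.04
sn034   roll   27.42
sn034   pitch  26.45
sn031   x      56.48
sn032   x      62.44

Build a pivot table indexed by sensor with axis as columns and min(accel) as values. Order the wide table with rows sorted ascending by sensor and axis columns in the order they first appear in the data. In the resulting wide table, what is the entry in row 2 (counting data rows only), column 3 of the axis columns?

With rows sorted ascending by sensor, row 2 is sensor=sn032. axis columns in first-appearance order: z, y, x, roll, pitch; column 3 is x.
Long rows with sensor=sn032, axis=x: min(31.82, 45.26, 62.44) = 31.82.

31.82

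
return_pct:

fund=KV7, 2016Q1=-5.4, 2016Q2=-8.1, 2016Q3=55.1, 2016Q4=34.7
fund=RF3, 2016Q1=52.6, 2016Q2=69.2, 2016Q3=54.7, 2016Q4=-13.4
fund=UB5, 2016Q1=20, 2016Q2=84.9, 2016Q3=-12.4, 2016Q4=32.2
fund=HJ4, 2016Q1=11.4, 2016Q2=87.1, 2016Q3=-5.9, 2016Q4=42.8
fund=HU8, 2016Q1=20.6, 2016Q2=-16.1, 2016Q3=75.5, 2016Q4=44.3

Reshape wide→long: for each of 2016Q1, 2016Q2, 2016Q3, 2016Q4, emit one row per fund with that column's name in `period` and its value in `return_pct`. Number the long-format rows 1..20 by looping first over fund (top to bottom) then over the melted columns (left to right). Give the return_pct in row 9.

20 rows total (5 × 4). Row 9: index ⌊(9-1)/4⌋ = 2 into fund → UB5; (9-1) mod 4 = 0 into the melted columns → 2016Q1.
So row 9 is (UB5, 2016Q1, 20); return_pct = 20.

20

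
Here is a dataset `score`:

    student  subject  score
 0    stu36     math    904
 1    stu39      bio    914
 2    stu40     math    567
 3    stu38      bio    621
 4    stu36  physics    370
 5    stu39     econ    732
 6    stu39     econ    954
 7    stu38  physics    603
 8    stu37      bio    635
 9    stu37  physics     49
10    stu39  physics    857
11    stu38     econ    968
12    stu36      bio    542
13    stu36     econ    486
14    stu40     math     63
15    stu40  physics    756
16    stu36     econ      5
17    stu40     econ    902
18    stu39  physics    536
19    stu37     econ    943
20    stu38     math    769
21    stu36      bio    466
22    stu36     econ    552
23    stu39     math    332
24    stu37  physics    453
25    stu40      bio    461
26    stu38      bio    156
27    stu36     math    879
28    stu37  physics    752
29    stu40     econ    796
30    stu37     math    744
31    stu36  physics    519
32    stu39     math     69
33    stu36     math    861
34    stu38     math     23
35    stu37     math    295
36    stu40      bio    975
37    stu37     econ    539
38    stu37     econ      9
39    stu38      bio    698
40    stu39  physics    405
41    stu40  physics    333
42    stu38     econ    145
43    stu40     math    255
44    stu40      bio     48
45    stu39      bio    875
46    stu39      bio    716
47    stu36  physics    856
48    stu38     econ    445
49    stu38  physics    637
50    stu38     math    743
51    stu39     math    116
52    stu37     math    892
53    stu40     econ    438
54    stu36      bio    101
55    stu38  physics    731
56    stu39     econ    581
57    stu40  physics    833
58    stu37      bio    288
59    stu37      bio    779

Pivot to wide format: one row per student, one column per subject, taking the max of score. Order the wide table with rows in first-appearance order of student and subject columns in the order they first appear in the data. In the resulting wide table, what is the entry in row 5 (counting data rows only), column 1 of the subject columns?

With rows in first-appearance order of student, row 5 is student=stu37. subject columns in first-appearance order: math, bio, physics, econ; column 1 is math.
Long rows with student=stu37, subject=math: max(744, 295, 892) = 892.

892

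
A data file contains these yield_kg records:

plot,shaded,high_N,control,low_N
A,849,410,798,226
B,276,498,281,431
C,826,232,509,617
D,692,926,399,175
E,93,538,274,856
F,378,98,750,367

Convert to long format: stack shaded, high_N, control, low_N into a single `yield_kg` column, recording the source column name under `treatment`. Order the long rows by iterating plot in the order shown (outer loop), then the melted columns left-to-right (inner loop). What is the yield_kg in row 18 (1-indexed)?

538

24 rows total (6 × 4). Row 18: index ⌊(18-1)/4⌋ = 4 into plot → E; (18-1) mod 4 = 1 into the melted columns → high_N.
So row 18 is (E, high_N, 538); yield_kg = 538.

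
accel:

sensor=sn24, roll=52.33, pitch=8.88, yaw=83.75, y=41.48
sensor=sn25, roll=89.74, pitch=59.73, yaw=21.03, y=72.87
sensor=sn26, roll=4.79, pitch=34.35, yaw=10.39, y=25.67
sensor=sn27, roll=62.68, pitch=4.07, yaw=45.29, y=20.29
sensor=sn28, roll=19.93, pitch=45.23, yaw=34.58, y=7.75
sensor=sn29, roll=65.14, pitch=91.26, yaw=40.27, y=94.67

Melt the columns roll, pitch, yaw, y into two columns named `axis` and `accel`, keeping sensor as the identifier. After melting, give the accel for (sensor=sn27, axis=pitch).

Unpivoting turns each (sensor, wide-column) pair into one long row.
The wide cell at row sn27, column pitch holds 4.07, so the long row (sn27, pitch) has accel=4.07.

4.07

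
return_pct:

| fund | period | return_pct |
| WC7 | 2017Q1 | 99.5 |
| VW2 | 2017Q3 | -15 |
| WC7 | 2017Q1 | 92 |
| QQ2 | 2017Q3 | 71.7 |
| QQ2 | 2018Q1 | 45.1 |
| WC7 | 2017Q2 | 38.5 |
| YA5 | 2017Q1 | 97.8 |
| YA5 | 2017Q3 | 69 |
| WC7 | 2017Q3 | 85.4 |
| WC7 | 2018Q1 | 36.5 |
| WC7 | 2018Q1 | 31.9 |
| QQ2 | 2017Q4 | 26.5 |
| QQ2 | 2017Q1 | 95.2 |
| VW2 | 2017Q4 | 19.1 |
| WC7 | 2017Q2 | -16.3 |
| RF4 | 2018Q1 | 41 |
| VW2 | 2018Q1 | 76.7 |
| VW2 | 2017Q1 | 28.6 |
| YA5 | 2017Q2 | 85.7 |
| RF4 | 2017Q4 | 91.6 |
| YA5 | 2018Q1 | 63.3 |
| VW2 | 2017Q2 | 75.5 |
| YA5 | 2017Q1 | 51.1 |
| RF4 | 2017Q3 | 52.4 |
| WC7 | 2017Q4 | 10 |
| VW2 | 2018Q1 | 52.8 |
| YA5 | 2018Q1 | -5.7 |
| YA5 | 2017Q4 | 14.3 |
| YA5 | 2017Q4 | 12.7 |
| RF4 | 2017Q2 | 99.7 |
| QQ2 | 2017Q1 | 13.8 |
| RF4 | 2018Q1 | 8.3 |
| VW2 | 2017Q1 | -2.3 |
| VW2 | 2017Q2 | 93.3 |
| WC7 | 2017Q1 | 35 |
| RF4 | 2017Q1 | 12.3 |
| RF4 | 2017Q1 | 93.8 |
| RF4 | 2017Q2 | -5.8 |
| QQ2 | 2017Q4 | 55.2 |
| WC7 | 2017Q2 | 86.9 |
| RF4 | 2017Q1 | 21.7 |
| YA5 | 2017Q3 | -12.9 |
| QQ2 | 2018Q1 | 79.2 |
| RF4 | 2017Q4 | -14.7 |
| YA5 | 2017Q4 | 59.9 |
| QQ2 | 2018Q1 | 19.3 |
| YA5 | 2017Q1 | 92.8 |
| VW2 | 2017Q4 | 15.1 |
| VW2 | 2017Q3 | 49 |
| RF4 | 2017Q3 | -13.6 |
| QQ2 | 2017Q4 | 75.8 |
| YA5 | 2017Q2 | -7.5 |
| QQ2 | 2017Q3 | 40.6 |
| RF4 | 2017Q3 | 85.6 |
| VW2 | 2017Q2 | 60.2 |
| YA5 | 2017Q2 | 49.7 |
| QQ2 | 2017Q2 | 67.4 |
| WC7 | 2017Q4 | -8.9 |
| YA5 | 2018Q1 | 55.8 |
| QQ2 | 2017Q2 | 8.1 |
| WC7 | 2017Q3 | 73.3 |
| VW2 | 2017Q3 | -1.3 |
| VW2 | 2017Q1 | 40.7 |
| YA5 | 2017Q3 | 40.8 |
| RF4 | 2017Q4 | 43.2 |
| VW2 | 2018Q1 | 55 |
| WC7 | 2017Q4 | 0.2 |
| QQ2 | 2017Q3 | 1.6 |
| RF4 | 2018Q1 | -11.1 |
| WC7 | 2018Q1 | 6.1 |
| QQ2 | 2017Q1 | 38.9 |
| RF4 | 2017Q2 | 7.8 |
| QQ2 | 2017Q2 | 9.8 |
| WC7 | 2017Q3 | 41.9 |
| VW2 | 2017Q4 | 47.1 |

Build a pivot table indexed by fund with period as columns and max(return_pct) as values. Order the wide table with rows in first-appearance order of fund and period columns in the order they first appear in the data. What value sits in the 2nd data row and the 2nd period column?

49

With rows in first-appearance order of fund, row 2 is fund=VW2. period columns in first-appearance order: 2017Q1, 2017Q3, 2018Q1, 2017Q2, 2017Q4; column 2 is 2017Q3.
Long rows with fund=VW2, period=2017Q3: max(-15, 49, -1.3) = 49.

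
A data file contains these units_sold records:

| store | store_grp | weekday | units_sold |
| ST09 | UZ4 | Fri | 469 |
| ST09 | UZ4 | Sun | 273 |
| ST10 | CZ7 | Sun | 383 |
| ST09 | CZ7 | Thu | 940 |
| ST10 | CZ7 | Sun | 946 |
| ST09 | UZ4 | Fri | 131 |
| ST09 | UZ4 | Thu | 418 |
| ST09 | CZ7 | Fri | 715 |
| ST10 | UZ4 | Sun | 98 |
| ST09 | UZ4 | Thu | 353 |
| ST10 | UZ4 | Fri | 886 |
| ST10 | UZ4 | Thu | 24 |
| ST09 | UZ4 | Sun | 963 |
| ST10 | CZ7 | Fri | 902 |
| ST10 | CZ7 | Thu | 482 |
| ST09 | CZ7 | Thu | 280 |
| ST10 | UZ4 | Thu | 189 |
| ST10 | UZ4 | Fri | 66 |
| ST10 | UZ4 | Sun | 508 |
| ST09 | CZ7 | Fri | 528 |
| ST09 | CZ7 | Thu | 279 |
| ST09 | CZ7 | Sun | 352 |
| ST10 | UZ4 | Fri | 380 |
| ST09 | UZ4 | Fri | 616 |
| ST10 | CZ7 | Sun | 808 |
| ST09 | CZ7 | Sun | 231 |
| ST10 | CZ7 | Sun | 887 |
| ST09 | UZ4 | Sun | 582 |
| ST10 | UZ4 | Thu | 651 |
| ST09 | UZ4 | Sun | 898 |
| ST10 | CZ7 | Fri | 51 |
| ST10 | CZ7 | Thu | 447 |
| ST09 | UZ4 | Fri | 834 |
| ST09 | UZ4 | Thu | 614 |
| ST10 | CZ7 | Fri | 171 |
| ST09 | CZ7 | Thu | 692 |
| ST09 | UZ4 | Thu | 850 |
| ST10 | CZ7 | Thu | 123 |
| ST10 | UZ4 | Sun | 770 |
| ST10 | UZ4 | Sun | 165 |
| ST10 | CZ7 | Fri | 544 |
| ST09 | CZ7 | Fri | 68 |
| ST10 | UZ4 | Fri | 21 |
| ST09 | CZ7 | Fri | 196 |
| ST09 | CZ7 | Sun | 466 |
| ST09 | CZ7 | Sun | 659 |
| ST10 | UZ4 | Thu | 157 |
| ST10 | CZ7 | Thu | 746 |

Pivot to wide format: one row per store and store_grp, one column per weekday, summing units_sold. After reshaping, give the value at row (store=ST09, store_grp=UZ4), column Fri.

Rows with store=ST09, store_grp=UZ4 and weekday=Fri: units_sold values are 469, 131, 616, 834.
469 + 131 + 616 + 834 = 2050.

2050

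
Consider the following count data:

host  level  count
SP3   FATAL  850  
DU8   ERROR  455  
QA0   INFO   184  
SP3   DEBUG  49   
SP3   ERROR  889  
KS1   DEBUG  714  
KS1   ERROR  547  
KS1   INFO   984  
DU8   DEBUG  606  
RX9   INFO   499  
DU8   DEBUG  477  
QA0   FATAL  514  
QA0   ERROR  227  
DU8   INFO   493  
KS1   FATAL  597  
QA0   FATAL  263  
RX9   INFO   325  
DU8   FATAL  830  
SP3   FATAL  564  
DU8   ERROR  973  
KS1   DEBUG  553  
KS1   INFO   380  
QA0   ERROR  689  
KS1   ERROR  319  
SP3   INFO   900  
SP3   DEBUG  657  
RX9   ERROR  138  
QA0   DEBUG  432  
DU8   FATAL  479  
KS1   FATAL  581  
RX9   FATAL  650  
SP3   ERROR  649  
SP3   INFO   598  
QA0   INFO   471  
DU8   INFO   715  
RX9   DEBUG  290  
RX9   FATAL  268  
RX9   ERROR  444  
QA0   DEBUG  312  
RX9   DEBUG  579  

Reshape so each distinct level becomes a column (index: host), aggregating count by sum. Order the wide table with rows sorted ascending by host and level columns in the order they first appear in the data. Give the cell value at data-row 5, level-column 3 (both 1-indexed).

With rows sorted ascending by host, row 5 is host=SP3. level columns in first-appearance order: FATAL, ERROR, INFO, DEBUG; column 3 is INFO.
Long rows with host=SP3, level=INFO: 900 + 598 = 1498.

1498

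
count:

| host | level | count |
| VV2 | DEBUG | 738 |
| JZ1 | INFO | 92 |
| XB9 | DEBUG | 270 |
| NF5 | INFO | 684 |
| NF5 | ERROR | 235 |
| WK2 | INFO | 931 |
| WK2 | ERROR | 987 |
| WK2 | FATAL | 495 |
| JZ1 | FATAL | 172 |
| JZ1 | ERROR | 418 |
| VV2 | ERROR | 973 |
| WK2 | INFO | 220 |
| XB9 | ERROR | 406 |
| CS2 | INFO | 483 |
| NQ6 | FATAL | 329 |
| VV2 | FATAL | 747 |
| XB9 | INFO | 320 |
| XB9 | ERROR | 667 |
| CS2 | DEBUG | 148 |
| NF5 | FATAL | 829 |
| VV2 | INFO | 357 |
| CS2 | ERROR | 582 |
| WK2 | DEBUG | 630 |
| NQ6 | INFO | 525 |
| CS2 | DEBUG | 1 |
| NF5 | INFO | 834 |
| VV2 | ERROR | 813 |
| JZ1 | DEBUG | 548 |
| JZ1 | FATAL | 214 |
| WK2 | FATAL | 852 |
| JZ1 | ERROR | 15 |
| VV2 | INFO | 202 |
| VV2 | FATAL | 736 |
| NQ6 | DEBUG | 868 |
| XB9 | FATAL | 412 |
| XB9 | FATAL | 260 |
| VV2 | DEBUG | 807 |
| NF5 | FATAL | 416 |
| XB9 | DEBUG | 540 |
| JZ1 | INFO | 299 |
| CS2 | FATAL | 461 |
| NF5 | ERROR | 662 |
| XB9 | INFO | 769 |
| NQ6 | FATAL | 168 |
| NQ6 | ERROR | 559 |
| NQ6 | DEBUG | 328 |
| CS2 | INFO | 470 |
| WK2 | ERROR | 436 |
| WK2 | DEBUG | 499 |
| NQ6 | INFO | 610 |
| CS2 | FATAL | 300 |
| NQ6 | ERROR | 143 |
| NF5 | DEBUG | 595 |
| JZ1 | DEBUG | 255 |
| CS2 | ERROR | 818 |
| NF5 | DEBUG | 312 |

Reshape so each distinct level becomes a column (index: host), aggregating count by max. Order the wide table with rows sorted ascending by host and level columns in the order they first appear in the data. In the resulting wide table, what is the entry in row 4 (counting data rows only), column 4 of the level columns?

329

With rows sorted ascending by host, row 4 is host=NQ6. level columns in first-appearance order: DEBUG, INFO, ERROR, FATAL; column 4 is FATAL.
Long rows with host=NQ6, level=FATAL: max(329, 168) = 329.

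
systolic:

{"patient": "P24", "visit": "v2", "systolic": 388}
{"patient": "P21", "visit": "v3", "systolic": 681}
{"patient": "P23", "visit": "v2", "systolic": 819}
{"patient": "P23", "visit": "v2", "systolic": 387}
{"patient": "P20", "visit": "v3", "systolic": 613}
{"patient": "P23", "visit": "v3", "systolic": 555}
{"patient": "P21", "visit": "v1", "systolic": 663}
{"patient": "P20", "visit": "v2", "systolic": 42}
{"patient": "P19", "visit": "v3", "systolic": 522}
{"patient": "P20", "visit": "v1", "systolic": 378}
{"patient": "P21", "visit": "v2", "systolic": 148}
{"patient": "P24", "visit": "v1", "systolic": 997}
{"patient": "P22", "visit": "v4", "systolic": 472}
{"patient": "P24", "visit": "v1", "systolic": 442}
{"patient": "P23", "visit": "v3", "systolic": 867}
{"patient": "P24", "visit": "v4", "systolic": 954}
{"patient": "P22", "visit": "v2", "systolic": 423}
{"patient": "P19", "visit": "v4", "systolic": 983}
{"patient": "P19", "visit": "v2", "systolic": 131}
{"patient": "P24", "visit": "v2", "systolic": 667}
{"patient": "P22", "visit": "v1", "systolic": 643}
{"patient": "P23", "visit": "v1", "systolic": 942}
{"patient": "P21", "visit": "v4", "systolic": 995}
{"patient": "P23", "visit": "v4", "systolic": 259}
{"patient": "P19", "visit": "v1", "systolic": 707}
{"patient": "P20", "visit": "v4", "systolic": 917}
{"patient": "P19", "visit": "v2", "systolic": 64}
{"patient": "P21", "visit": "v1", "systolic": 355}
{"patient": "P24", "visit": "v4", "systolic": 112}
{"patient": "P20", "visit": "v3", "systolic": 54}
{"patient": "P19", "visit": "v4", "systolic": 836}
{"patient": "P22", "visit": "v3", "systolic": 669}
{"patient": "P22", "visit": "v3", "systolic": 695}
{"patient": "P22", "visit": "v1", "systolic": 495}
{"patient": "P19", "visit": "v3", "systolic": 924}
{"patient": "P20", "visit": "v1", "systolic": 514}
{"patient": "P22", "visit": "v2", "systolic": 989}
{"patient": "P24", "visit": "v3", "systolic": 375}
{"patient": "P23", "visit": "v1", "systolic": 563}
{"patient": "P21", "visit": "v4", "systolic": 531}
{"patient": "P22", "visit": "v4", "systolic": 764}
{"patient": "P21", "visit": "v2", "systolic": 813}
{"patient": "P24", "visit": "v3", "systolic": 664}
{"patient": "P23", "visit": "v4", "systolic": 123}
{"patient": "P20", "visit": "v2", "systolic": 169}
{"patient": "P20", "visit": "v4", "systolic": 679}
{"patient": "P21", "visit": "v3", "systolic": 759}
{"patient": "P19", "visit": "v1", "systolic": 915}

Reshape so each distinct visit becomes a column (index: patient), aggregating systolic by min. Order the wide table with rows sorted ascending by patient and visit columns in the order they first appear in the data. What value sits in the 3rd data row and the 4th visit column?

With rows sorted ascending by patient, row 3 is patient=P21. visit columns in first-appearance order: v2, v3, v1, v4; column 4 is v4.
Long rows with patient=P21, visit=v4: min(995, 531) = 531.

531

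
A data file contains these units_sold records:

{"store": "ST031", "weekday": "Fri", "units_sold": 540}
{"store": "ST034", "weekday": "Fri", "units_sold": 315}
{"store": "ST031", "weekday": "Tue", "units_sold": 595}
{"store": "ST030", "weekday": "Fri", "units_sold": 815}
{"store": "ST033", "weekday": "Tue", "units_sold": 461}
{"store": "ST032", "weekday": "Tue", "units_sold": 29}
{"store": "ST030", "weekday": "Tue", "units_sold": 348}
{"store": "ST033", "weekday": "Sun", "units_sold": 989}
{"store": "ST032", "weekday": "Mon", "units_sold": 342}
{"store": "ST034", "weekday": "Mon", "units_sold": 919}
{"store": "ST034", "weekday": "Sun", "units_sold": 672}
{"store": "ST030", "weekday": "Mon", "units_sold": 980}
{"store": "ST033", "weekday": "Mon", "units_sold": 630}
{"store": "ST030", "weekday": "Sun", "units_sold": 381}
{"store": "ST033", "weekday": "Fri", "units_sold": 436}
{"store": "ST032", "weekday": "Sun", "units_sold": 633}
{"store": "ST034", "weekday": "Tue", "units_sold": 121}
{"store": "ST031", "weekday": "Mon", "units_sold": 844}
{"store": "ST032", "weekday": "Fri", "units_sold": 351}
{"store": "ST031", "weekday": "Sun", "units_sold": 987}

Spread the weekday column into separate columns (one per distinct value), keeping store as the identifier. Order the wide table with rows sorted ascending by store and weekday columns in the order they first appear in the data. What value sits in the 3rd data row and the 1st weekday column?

351

With rows sorted ascending by store, row 3 is store=ST032. weekday columns in first-appearance order: Fri, Tue, Sun, Mon; column 1 is Fri.
Long rows with store=ST032, weekday=Fri: units_sold = 351.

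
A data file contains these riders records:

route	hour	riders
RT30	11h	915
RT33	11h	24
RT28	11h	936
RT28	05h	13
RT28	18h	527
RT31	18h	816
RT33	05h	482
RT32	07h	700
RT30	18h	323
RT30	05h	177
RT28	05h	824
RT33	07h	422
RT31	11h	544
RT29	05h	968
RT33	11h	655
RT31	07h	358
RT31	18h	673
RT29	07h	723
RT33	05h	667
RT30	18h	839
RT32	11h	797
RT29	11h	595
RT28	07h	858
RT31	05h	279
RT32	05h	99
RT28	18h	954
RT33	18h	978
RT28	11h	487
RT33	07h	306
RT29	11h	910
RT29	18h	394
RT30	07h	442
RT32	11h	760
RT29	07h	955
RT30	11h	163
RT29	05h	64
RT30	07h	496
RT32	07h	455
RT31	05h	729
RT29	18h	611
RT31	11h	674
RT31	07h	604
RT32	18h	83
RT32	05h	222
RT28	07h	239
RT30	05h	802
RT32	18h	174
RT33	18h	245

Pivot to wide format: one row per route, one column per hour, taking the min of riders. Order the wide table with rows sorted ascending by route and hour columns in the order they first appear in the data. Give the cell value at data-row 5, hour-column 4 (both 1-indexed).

455

With rows sorted ascending by route, row 5 is route=RT32. hour columns in first-appearance order: 11h, 05h, 18h, 07h; column 4 is 07h.
Long rows with route=RT32, hour=07h: min(700, 455) = 455.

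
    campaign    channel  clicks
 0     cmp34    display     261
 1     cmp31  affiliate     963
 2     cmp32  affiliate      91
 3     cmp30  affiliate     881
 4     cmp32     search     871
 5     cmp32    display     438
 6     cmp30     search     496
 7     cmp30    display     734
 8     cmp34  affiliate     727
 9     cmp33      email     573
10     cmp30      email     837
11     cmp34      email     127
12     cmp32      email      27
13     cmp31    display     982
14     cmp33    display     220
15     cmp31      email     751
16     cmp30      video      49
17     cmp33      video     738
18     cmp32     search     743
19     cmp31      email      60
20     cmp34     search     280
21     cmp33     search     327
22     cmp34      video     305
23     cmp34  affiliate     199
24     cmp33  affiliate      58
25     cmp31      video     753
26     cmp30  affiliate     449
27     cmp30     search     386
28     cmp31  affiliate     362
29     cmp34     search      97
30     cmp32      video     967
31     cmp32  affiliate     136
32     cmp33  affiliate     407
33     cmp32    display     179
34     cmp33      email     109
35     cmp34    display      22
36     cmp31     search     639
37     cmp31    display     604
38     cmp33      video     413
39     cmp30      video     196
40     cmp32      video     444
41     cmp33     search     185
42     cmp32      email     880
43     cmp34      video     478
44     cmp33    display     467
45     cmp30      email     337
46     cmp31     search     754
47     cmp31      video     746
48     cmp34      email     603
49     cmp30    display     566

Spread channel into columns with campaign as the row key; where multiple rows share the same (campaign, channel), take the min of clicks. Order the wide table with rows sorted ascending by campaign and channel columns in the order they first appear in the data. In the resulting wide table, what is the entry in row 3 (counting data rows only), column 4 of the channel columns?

With rows sorted ascending by campaign, row 3 is campaign=cmp32. channel columns in first-appearance order: display, affiliate, search, email, video; column 4 is email.
Long rows with campaign=cmp32, channel=email: min(27, 880) = 27.

27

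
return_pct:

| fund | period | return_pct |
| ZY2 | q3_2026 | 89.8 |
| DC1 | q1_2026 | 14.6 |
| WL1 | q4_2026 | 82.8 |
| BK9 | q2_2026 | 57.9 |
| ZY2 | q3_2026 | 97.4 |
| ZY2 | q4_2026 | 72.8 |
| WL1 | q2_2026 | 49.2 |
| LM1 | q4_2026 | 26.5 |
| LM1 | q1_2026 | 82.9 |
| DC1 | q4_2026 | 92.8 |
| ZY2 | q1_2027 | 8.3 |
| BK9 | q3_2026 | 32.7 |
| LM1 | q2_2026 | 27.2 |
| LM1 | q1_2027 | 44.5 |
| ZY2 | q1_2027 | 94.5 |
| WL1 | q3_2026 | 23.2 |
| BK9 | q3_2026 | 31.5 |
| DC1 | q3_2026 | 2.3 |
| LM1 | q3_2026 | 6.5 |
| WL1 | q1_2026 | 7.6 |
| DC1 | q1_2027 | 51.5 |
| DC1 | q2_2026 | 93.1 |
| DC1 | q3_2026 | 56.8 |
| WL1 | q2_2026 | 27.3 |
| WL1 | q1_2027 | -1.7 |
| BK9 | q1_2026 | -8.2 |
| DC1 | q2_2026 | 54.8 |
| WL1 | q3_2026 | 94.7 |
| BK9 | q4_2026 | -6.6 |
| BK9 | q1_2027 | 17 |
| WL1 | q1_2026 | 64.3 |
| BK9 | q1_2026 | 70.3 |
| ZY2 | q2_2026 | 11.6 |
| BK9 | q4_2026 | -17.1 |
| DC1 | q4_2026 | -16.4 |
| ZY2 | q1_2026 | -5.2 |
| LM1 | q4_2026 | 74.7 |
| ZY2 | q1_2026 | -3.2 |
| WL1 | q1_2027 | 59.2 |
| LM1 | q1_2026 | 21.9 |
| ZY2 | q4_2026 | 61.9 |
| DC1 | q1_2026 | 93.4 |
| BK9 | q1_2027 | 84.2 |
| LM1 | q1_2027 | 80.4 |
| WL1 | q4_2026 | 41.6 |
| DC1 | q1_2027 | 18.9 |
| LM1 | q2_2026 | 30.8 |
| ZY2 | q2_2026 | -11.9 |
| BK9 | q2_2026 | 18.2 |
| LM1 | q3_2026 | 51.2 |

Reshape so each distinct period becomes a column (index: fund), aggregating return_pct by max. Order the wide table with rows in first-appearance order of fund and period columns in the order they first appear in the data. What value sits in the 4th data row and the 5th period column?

84.2

With rows in first-appearance order of fund, row 4 is fund=BK9. period columns in first-appearance order: q3_2026, q1_2026, q4_2026, q2_2026, q1_2027; column 5 is q1_2027.
Long rows with fund=BK9, period=q1_2027: max(17, 84.2) = 84.2.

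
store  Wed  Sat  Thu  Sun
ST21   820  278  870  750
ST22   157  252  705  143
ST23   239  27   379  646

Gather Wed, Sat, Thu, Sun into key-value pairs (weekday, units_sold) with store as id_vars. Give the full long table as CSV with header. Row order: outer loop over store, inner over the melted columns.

store,weekday,units_sold
ST21,Wed,820
ST21,Sat,278
ST21,Thu,870
ST21,Sun,750
ST22,Wed,157
ST22,Sat,252
ST22,Thu,705
ST22,Sun,143
ST23,Wed,239
ST23,Sat,27
ST23,Thu,379
ST23,Sun,646

Each (store, column) pair becomes one row: 3 × 4 = 12 rows.
For example, (ST21, Wed) → units_sold=820.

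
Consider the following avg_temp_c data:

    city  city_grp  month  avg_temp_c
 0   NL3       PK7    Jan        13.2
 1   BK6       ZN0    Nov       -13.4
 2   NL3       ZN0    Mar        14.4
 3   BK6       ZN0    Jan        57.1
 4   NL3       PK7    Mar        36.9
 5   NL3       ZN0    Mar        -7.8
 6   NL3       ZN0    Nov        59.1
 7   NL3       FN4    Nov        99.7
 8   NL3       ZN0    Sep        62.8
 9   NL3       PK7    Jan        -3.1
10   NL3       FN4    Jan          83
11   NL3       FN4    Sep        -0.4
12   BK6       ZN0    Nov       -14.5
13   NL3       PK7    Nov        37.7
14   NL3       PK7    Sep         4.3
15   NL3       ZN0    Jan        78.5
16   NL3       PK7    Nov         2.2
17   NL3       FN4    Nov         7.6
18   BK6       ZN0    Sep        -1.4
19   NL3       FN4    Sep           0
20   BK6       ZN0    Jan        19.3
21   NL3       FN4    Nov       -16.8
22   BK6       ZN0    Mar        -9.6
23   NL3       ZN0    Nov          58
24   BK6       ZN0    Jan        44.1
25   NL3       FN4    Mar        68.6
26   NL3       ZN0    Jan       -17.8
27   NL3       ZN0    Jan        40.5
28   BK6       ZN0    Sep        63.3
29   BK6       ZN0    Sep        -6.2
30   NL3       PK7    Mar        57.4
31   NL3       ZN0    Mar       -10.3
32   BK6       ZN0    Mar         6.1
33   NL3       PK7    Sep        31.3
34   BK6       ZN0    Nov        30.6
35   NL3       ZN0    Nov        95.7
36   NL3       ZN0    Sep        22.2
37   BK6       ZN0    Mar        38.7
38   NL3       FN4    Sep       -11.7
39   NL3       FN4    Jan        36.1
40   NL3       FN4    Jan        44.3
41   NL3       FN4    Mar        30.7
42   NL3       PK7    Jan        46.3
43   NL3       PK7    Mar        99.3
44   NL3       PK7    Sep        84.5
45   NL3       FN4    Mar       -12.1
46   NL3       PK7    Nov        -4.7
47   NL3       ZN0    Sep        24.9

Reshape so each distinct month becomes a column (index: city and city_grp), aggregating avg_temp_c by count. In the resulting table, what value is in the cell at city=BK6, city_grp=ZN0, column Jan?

3

Rows with city=BK6, city_grp=ZN0 and month=Jan: avg_temp_c values are 57.1, 19.3, 44.1.
3 rows match — count = 3.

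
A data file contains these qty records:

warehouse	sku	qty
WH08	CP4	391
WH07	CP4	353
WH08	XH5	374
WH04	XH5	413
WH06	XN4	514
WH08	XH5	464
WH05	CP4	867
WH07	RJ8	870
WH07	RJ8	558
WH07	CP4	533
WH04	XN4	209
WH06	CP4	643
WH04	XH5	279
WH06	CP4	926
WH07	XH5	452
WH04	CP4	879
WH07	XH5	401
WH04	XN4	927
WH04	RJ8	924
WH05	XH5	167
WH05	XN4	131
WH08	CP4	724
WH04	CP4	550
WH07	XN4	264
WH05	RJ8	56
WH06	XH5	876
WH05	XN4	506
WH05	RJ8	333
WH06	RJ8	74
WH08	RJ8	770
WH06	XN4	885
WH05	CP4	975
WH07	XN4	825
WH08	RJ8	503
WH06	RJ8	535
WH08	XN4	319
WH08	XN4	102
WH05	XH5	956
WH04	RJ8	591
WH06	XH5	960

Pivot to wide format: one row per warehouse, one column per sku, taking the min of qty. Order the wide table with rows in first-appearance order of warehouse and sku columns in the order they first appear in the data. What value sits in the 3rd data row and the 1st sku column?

550

With rows in first-appearance order of warehouse, row 3 is warehouse=WH04. sku columns in first-appearance order: CP4, XH5, XN4, RJ8; column 1 is CP4.
Long rows with warehouse=WH04, sku=CP4: min(879, 550) = 550.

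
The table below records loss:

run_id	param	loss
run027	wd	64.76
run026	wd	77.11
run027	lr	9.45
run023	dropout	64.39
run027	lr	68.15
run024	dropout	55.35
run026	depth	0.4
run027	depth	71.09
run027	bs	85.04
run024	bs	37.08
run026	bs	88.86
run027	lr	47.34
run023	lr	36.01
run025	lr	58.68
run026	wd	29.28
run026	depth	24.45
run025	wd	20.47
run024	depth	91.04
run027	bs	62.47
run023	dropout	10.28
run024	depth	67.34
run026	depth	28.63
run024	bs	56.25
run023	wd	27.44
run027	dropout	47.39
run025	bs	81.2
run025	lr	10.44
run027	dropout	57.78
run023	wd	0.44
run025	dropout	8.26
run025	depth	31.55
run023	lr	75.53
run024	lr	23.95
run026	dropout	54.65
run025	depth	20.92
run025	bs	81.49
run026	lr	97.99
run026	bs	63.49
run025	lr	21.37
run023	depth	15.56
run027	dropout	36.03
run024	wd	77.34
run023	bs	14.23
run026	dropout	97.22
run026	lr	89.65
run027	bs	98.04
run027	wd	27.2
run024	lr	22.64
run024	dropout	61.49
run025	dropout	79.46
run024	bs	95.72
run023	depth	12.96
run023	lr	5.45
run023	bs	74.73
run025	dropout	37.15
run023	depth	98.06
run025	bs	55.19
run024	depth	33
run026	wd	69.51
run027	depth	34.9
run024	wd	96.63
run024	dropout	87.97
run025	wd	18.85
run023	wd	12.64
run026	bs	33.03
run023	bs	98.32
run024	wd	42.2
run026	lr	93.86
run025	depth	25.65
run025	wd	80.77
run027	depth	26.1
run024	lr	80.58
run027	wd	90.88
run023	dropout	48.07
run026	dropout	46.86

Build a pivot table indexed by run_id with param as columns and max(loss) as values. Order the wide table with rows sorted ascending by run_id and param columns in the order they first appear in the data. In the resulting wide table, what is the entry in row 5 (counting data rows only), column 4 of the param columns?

71.09

With rows sorted ascending by run_id, row 5 is run_id=run027. param columns in first-appearance order: wd, lr, dropout, depth, bs; column 4 is depth.
Long rows with run_id=run027, param=depth: max(71.09, 34.9, 26.1) = 71.09.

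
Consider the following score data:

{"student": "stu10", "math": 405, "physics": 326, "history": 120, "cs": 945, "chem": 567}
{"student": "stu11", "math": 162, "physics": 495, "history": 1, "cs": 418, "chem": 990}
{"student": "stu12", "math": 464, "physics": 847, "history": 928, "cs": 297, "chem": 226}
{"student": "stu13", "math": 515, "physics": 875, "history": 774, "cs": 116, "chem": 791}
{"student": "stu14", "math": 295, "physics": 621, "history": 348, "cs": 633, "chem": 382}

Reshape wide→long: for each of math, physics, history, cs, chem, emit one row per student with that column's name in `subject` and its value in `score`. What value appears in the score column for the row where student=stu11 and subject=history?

1

Unpivoting turns each (student, wide-column) pair into one long row.
The wide cell at row stu11, column history holds 1, so the long row (stu11, history) has score=1.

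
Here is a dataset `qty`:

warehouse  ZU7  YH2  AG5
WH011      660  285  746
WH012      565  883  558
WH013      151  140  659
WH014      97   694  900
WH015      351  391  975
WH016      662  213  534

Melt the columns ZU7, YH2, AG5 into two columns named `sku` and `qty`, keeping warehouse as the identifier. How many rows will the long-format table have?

6 warehouse values × 3 melted columns = 18 rows.

18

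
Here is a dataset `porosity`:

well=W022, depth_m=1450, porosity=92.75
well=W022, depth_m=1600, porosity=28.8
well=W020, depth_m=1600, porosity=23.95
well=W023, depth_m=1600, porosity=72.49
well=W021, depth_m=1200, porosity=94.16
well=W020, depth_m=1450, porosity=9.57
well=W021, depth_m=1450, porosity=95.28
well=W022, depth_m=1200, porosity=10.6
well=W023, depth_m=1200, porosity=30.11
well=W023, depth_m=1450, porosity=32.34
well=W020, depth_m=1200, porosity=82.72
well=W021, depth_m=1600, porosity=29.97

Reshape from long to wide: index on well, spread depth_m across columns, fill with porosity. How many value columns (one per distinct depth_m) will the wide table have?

3

3 distinct depth_m values: 1200, 1450, 1600.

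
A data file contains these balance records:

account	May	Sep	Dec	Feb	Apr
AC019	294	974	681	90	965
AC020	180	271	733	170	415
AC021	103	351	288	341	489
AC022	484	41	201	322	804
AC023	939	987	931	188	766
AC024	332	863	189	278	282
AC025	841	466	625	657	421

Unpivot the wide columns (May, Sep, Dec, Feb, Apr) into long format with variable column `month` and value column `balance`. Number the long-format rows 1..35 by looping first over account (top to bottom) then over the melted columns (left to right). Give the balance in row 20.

35 rows total (7 × 5). Row 20: index ⌊(20-1)/5⌋ = 3 into account → AC022; (20-1) mod 5 = 4 into the melted columns → Apr.
So row 20 is (AC022, Apr, 804); balance = 804.

804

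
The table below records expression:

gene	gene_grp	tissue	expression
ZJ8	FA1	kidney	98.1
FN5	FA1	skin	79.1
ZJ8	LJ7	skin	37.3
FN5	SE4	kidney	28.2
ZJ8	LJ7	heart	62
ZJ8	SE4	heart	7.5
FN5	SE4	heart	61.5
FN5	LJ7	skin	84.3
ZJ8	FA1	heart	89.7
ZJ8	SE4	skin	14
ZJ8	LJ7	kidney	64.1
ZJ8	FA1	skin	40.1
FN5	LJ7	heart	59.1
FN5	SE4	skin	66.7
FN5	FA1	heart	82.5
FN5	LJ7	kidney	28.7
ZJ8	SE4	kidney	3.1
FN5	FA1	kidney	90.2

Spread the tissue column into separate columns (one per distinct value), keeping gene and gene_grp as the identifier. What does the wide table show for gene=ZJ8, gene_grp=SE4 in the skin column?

Wide layout: rows indexed by gene and gene_grp, columns are the 3 distinct tissue values (kidney, skin, heart).
Cell (gene=ZJ8, gene_grp=SE4, tissue=skin) draws from the long row where gene=ZJ8, gene_grp=SE4 and tissue=skin, which has expression=14.

14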